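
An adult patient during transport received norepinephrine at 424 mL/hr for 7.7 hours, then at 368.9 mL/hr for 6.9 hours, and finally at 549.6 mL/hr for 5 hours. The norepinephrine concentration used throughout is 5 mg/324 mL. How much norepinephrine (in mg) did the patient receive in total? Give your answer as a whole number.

132 mg

Concentration = 5 mg ÷ 324 mL = 0.0154321 mg/mL
Stage 1: 424 mL/hr × 7.7 hr = 3264.8 mL → 3264.8 mL × 0.0154321 mg/mL = 50.38272 mg
Stage 2: 368.9 mL/hr × 6.9 hr = 2545.41 mL → 2545.41 mL × 0.0154321 mg/mL = 39.28102 mg
Stage 3: 549.6 mL/hr × 5 hr = 2748 mL → 2748 mL × 0.0154321 mg/mL = 42.40741 mg
Total = 50.38272 + 39.28102 + 42.40741 = 132.0711 mg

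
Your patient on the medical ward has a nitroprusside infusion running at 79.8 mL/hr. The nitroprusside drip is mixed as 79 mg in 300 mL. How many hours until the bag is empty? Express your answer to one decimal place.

3.8 hours

Duration = 300 mL ÷ 79.8 mL/hr = 3.759398 hr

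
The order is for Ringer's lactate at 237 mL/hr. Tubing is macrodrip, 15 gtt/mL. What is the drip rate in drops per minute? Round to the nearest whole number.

237 mL/hr ÷ 60 min/hr = 3.95 mL/min
3.95 mL/min × 15 gtt/mL = 59.25 gtt/min

59 gtt/min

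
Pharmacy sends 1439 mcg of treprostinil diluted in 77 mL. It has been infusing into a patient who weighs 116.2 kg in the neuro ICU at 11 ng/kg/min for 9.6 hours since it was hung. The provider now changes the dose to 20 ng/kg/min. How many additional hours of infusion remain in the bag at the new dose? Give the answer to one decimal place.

Initial rate:
Dose = 11 ng/kg/min × 116.2 kg = 1278.2 ng/min
1278.2 ng/min × 60 min/hr = 76692 ng/hr
Concentration = 1439 mcg ÷ 77 mL = 18.68831 mcg/mL = 18688.31 ng/mL
Rate = 76692 ng/hr ÷ 18688.31 ng/mL = 4.103741 mL/hr
Volume infused so far = 4.103741 mL/hr × 9.6 hr = 39.39592 mL
Volume remaining = 77 − 39.39592 = 37.60408 mL
New rate:
Dose = 20 ng/kg/min × 116.2 kg = 2324 ng/min
2324 ng/min × 60 min/hr = 139440 ng/hr
Rate = 139440 ng/hr ÷ 18688.31 ng/mL = 7.461348 mL/hr
Time remaining = 37.60408 mL ÷ 7.461348 mL/hr = 5.039851 hr

5.0 hours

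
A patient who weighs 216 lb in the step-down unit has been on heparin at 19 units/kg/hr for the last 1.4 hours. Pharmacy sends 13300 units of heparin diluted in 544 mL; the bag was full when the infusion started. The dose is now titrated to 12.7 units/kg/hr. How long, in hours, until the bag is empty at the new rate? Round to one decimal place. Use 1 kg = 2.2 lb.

Initial rate:
Weight = 216 lb ÷ 2.2 lb/kg = 98.18182 kg
Dose = 19 units/kg/hr × 98.18182 kg = 1865.455 units/hr
Concentration = 13300 units ÷ 544 mL = 24.44853 units/mL
Rate = 1865.455 units/hr ÷ 24.44853 units/mL = 76.3013 mL/hr
Volume infused so far = 76.3013 mL/hr × 1.4 hr = 106.8218 mL
Volume remaining = 544 − 106.8218 = 437.1782 mL
New rate:
Dose = 12.7 units/kg/hr × 98.18182 kg = 1246.909 units/hr
Rate = 1246.909 units/hr ÷ 24.44853 units/mL = 51.00139 mL/hr
Time remaining = 437.1782 mL ÷ 51.00139 mL/hr = 8.571887 hr

8.6 hours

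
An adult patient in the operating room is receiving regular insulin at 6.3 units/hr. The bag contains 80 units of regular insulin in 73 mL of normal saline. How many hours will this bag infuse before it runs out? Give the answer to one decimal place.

Concentration = 80 units ÷ 73 mL = 1.09589 units/mL
Rate = 6.3 units/hr ÷ 1.09589 units/mL = 5.74875 mL/hr
Duration = 73 mL ÷ 5.74875 mL/hr = 12.69841 hr

12.7 hours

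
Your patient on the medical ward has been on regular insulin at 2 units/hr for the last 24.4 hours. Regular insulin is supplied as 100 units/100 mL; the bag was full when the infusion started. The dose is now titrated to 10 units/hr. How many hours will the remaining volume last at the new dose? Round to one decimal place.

Initial rate:
Concentration = 100 units ÷ 100 mL = 1 units/mL
Rate = 2 units/hr ÷ 1 units/mL = 2 mL/hr
Volume infused so far = 2 mL/hr × 24.4 hr = 48.8 mL
Volume remaining = 100 − 48.8 = 51.2 mL
New rate:
Rate = 10 units/hr ÷ 1 units/mL = 10 mL/hr
Time remaining = 51.2 mL ÷ 10 mL/hr = 5.12 hr

5.1 hours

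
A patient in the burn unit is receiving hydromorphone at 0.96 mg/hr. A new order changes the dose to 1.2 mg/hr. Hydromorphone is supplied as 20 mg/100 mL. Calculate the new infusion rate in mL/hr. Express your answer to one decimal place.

6.0 mL/hr

Concentration = 20 mg ÷ 100 mL = 0.2 mg/mL
Rate = 1.2 mg/hr ÷ 0.2 mg/mL = 6 mL/hr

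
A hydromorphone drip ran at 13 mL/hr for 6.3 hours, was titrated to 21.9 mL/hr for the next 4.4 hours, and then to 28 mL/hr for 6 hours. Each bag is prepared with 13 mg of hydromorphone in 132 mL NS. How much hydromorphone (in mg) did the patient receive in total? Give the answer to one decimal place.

34.1 mg

Concentration = 13 mg ÷ 132 mL = 0.09848485 mg/mL
Stage 1: 13 mL/hr × 6.3 hr = 81.9 mL → 81.9 mL × 0.09848485 mg/mL = 8.065909 mg
Stage 2: 21.9 mL/hr × 4.4 hr = 96.36 mL → 96.36 mL × 0.09848485 mg/mL = 9.49 mg
Stage 3: 28 mL/hr × 6 hr = 168 mL → 168 mL × 0.09848485 mg/mL = 16.54545 mg
Total = 8.065909 + 9.49 + 16.54545 = 34.10136 mg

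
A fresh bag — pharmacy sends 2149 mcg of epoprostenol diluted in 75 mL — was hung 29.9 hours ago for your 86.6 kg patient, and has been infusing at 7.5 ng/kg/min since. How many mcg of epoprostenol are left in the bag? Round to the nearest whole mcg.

Dose = 7.5 ng/kg/min × 86.6 kg = 649.5 ng/min
649.5 ng/min × 60 min/hr = 38970 ng/hr
Concentration = 2149 mcg ÷ 75 mL = 28.65333 mcg/mL = 28653.33 ng/mL
Rate = 38970 ng/hr ÷ 28653.33 ng/mL = 1.360051 mL/hr
Volume infused = 1.360051 mL/hr × 29.9 hr = 40.66553 mL
Volume remaining = 75 − 40.66553 = 34.33447 mL
Drug remaining = 34.33447 mL × 28653.33 ng/mL = 983797 ng = 983.797 mcg

984 mcg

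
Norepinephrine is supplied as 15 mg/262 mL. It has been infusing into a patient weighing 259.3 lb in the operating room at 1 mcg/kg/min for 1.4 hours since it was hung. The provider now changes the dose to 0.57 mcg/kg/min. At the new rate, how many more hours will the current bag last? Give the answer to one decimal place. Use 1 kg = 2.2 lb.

1.3 hours

Initial rate:
Weight = 259.3 lb ÷ 2.2 lb/kg = 117.8636 kg
Dose = 1 mcg/kg/min × 117.8636 kg = 117.8636 mcg/min
117.8636 mcg/min × 60 min/hr = 7071.818 mcg/hr
Concentration = 15 mg ÷ 262 mL = 0.05725191 mg/mL = 57.25191 mcg/mL
Rate = 7071.818 mcg/hr ÷ 57.25191 mcg/mL = 123.5211 mL/hr
Volume infused so far = 123.5211 mL/hr × 1.4 hr = 172.9295 mL
Volume remaining = 262 − 172.9295 = 89.07047 mL
New rate:
Dose = 0.57 mcg/kg/min × 117.8636 kg = 67.18227 mcg/min
67.18227 mcg/min × 60 min/hr = 4030.936 mcg/hr
Rate = 4030.936 mcg/hr ÷ 57.25191 mcg/mL = 70.40702 mL/hr
Time remaining = 89.07047 mL ÷ 70.40702 mL/hr = 1.265079 hr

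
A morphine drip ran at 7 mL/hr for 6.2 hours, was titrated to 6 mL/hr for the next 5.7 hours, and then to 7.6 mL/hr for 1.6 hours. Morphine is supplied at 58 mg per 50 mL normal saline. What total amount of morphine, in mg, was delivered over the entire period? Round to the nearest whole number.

Concentration = 58 mg ÷ 50 mL = 1.16 mg/mL
Stage 1: 7 mL/hr × 6.2 hr = 43.4 mL → 43.4 mL × 1.16 mg/mL = 50.344 mg
Stage 2: 6 mL/hr × 5.7 hr = 34.2 mL → 34.2 mL × 1.16 mg/mL = 39.672 mg
Stage 3: 7.6 mL/hr × 1.6 hr = 12.16 mL → 12.16 mL × 1.16 mg/mL = 14.1056 mg
Total = 50.344 + 39.672 + 14.1056 = 104.1216 mg

104 mg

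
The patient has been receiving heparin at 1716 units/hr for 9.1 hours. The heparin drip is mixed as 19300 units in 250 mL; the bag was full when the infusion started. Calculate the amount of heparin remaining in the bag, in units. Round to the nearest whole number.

Concentration = 19300 units ÷ 250 mL = 77.2 units/mL
Rate = 1716 units/hr ÷ 77.2 units/mL = 22.22798 mL/hr
Volume infused = 22.22798 mL/hr × 9.1 hr = 202.2746 mL
Volume remaining = 250 − 202.2746 = 47.72539 mL
Drug remaining = 47.72539 mL × 77.2 units/mL = 3684.4 units

3684 units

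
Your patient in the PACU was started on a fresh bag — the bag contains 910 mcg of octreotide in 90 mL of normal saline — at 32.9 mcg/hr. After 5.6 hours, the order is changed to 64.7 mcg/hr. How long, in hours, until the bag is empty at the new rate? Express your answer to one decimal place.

11.2 hours

Initial rate:
Concentration = 910 mcg ÷ 90 mL = 10.11111 mcg/mL
Rate = 32.9 mcg/hr ÷ 10.11111 mcg/mL = 3.253846 mL/hr
Volume infused so far = 3.253846 mL/hr × 5.6 hr = 18.22154 mL
Volume remaining = 90 − 18.22154 = 71.77846 mL
New rate:
Rate = 64.7 mcg/hr ÷ 10.11111 mcg/mL = 6.398901 mL/hr
Time remaining = 71.77846 mL ÷ 6.398901 mL/hr = 11.21731 hr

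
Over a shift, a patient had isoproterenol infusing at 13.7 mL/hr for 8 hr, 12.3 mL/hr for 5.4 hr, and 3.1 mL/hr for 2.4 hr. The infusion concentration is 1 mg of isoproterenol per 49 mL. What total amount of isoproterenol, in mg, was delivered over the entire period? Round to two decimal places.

3.74 mg

Concentration = 1 mg ÷ 49 mL = 0.02040816 mg/mL
Stage 1: 13.7 mL/hr × 8 hr = 109.6 mL → 109.6 mL × 0.02040816 mg/mL = 2.236735 mg
Stage 2: 12.3 mL/hr × 5.4 hr = 66.42 mL → 66.42 mL × 0.02040816 mg/mL = 1.35551 mg
Stage 3: 3.1 mL/hr × 2.4 hr = 7.44 mL → 7.44 mL × 0.02040816 mg/mL = 0.1518367 mg
Total = 2.236735 + 1.35551 + 0.1518367 = 3.744082 mg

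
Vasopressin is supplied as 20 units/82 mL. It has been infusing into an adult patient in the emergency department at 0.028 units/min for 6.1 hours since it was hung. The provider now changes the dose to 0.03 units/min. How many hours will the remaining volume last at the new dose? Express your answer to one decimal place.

Initial rate:
0.028 units/min × 60 min/hr = 1.68 units/hr
Concentration = 20 units ÷ 82 mL = 0.2439024 units/mL
Rate = 1.68 units/hr ÷ 0.2439024 units/mL = 6.888 mL/hr
Volume infused so far = 6.888 mL/hr × 6.1 hr = 42.0168 mL
Volume remaining = 82 − 42.0168 = 39.9832 mL
New rate:
0.03 units/min × 60 min/hr = 1.8 units/hr
Rate = 1.8 units/hr ÷ 0.2439024 units/mL = 7.38 mL/hr
Time remaining = 39.9832 mL ÷ 7.38 mL/hr = 5.417778 hr

5.4 hours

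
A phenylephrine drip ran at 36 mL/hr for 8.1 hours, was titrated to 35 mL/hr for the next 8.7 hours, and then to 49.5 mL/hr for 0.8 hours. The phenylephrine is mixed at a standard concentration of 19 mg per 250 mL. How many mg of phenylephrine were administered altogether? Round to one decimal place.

Concentration = 19 mg ÷ 250 mL = 0.076 mg/mL
Stage 1: 36 mL/hr × 8.1 hr = 291.6 mL → 291.6 mL × 0.076 mg/mL = 22.1616 mg
Stage 2: 35 mL/hr × 8.7 hr = 304.5 mL → 304.5 mL × 0.076 mg/mL = 23.142 mg
Stage 3: 49.5 mL/hr × 0.8 hr = 39.6 mL → 39.6 mL × 0.076 mg/mL = 3.0096 mg
Total = 22.1616 + 23.142 + 3.0096 = 48.3132 mg

48.3 mg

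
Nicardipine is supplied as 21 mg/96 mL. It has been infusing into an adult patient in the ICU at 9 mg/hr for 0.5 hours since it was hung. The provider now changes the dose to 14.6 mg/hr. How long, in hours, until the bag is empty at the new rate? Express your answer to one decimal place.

1.1 hours

Initial rate:
Concentration = 21 mg ÷ 96 mL = 0.21875 mg/mL
Rate = 9 mg/hr ÷ 0.21875 mg/mL = 41.14286 mL/hr
Volume infused so far = 41.14286 mL/hr × 0.5 hr = 20.57143 mL
Volume remaining = 96 − 20.57143 = 75.42857 mL
New rate:
Rate = 14.6 mg/hr ÷ 0.21875 mg/mL = 66.74286 mL/hr
Time remaining = 75.42857 mL ÷ 66.74286 mL/hr = 1.130137 hr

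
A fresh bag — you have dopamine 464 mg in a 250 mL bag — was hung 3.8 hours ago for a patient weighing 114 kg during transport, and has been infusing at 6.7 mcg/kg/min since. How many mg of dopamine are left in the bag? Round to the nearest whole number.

Dose = 6.7 mcg/kg/min × 114 kg = 763.8 mcg/min
763.8 mcg/min × 60 min/hr = 45828 mcg/hr
Concentration = 464 mg ÷ 250 mL = 1.856 mg/mL = 1856 mcg/mL
Rate = 45828 mcg/hr ÷ 1856 mcg/mL = 24.69181 mL/hr
Volume infused = 24.69181 mL/hr × 3.8 hr = 93.82888 mL
Volume remaining = 250 − 93.82888 = 156.1711 mL
Drug remaining = 156.1711 mL × 1856 mcg/mL = 289853.6 mcg = 289.8536 mg

290 mg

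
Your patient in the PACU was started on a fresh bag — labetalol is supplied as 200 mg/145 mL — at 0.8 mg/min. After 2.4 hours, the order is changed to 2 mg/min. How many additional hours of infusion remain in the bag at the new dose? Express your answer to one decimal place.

Initial rate:
0.8 mg/min × 60 min/hr = 48 mg/hr
Concentration = 200 mg ÷ 145 mL = 1.37931 mg/mL
Rate = 48 mg/hr ÷ 1.37931 mg/mL = 34.8 mL/hr
Volume infused so far = 34.8 mL/hr × 2.4 hr = 83.52 mL
Volume remaining = 145 − 83.52 = 61.48 mL
New rate:
2 mg/min × 60 min/hr = 120 mg/hr
Rate = 120 mg/hr ÷ 1.37931 mg/mL = 87 mL/hr
Time remaining = 61.48 mL ÷ 87 mL/hr = 0.7066667 hr

0.7 hours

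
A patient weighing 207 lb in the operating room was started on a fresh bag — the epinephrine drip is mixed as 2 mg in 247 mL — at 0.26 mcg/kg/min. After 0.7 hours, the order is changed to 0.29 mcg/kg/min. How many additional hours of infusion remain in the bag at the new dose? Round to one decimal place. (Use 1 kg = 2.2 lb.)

0.6 hours

Initial rate:
Weight = 207 lb ÷ 2.2 lb/kg = 94.09091 kg
Dose = 0.26 mcg/kg/min × 94.09091 kg = 24.46364 mcg/min
24.46364 mcg/min × 60 min/hr = 1467.818 mcg/hr
Concentration = 2 mg ÷ 247 mL = 0.008097166 mg/mL = 8.097166 mcg/mL
Rate = 1467.818 mcg/hr ÷ 8.097166 mcg/mL = 181.2755 mL/hr
Volume infused so far = 181.2755 mL/hr × 0.7 hr = 126.8929 mL
Volume remaining = 247 − 126.8929 = 120.1071 mL
New rate:
Dose = 0.29 mcg/kg/min × 94.09091 kg = 27.28636 mcg/min
27.28636 mcg/min × 60 min/hr = 1637.182 mcg/hr
Rate = 1637.182 mcg/hr ÷ 8.097166 mcg/mL = 202.192 mL/hr
Time remaining = 120.1071 mL ÷ 202.192 mL/hr = 0.5940252 hr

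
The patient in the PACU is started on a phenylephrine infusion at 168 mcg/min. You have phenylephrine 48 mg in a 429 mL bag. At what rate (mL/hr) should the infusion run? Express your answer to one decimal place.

168 mcg/min × 60 min/hr = 10080 mcg/hr
Concentration = 48 mg ÷ 429 mL = 0.1118881 mg/mL = 111.8881 mcg/mL
Rate = 10080 mcg/hr ÷ 111.8881 mcg/mL = 90.09 mL/hr

90.1 mL/hr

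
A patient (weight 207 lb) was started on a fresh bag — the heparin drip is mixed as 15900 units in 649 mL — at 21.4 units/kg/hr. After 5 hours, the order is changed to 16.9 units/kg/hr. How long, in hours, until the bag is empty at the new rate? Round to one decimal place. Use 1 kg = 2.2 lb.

3.7 hours

Initial rate:
Weight = 207 lb ÷ 2.2 lb/kg = 94.09091 kg
Dose = 21.4 units/kg/hr × 94.09091 kg = 2013.545 units/hr
Concentration = 15900 units ÷ 649 mL = 24.49923 units/mL
Rate = 2013.545 units/hr ÷ 24.49923 units/mL = 82.18811 mL/hr
Volume infused so far = 82.18811 mL/hr × 5 hr = 410.9406 mL
Volume remaining = 649 − 410.9406 = 238.0594 mL
New rate:
Dose = 16.9 units/kg/hr × 94.09091 kg = 1590.136 units/hr
Rate = 1590.136 units/hr ÷ 24.49923 units/mL = 64.90557 mL/hr
Time remaining = 238.0594 mL ÷ 64.90557 mL/hr = 3.667781 hr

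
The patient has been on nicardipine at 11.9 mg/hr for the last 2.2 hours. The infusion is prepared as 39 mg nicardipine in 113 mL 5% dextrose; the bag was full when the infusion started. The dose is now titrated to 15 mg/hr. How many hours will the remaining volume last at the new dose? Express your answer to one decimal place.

Initial rate:
Concentration = 39 mg ÷ 113 mL = 0.3451327 mg/mL
Rate = 11.9 mg/hr ÷ 0.3451327 mg/mL = 34.47949 mL/hr
Volume infused so far = 34.47949 mL/hr × 2.2 hr = 75.85487 mL
Volume remaining = 113 − 75.85487 = 37.14513 mL
New rate:
Rate = 15 mg/hr ÷ 0.3451327 mg/mL = 43.46154 mL/hr
Time remaining = 37.14513 mL ÷ 43.46154 mL/hr = 0.8546667 hr

0.9 hours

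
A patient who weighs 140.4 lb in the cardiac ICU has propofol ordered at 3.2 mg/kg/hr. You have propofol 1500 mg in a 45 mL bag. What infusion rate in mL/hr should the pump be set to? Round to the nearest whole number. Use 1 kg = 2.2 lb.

Weight = 140.4 lb ÷ 2.2 lb/kg = 63.81818 kg
Dose = 3.2 mg/kg/hr × 63.81818 kg = 204.2182 mg/hr
Concentration = 1500 mg ÷ 45 mL = 33.33333 mg/mL
Rate = 204.2182 mg/hr ÷ 33.33333 mg/mL = 6.126545 mL/hr

6 mL/hr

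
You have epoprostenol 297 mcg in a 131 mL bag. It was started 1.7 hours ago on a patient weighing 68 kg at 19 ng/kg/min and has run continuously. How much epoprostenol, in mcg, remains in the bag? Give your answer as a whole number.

165 mcg

Dose = 19 ng/kg/min × 68 kg = 1292 ng/min
1292 ng/min × 60 min/hr = 77520 ng/hr
Concentration = 297 mcg ÷ 131 mL = 2.267176 mcg/mL = 2267.176 ng/mL
Rate = 77520 ng/hr ÷ 2267.176 ng/mL = 34.19232 mL/hr
Volume infused = 34.19232 mL/hr × 1.7 hr = 58.12695 mL
Volume remaining = 131 − 58.12695 = 72.87305 mL
Drug remaining = 72.87305 mL × 2267.176 ng/mL = 165216 ng = 165.216 mcg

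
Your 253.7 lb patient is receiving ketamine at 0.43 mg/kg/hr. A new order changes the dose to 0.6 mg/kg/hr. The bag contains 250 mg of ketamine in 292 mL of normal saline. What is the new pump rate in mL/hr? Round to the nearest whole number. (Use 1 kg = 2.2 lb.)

Weight = 253.7 lb ÷ 2.2 lb/kg = 115.3182 kg
Dose = 0.6 mg/kg/hr × 115.3182 kg = 69.19091 mg/hr
Concentration = 250 mg ÷ 292 mL = 0.8561644 mg/mL
Rate = 69.19091 mg/hr ÷ 0.8561644 mg/mL = 80.81498 mL/hr

81 mL/hr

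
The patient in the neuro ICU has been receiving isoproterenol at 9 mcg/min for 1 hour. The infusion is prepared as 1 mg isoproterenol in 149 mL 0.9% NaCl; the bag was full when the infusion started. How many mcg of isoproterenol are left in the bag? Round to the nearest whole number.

9 mcg/min × 60 min/hr = 540 mcg/hr
Concentration = 1 mg ÷ 149 mL = 0.006711409 mg/mL = 6.711409 mcg/mL
Rate = 540 mcg/hr ÷ 6.711409 mcg/mL = 80.46 mL/hr
Volume infused = 80.46 mL/hr × 1 hr = 80.46 mL
Volume remaining = 149 − 80.46 = 68.54 mL
Drug remaining = 68.54 mL × 6.711409 mcg/mL = 460 mcg

460 mcg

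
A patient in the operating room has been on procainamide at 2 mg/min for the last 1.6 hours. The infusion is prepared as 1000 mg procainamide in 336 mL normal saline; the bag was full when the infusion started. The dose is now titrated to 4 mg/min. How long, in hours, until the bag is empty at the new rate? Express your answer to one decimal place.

3.4 hours

Initial rate:
2 mg/min × 60 min/hr = 120 mg/hr
Concentration = 1000 mg ÷ 336 mL = 2.97619 mg/mL
Rate = 120 mg/hr ÷ 2.97619 mg/mL = 40.32 mL/hr
Volume infused so far = 40.32 mL/hr × 1.6 hr = 64.512 mL
Volume remaining = 336 − 64.512 = 271.488 mL
New rate:
4 mg/min × 60 min/hr = 240 mg/hr
Rate = 240 mg/hr ÷ 2.97619 mg/mL = 80.64 mL/hr
Time remaining = 271.488 mL ÷ 80.64 mL/hr = 3.366667 hr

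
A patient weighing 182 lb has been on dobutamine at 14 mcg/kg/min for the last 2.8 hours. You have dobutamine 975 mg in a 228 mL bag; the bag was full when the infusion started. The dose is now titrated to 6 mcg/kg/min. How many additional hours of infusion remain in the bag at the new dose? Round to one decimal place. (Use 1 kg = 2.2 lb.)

26.2 hours

Initial rate:
Weight = 182 lb ÷ 2.2 lb/kg = 82.72727 kg
Dose = 14 mcg/kg/min × 82.72727 kg = 1158.182 mcg/min
1158.182 mcg/min × 60 min/hr = 69490.91 mcg/hr
Concentration = 975 mg ÷ 228 mL = 4.276316 mg/mL = 4276.316 mcg/mL
Rate = 69490.91 mcg/hr ÷ 4276.316 mcg/mL = 16.25018 mL/hr
Volume infused so far = 16.25018 mL/hr × 2.8 hr = 45.50051 mL
Volume remaining = 228 − 45.50051 = 182.4995 mL
New rate:
Dose = 6 mcg/kg/min × 82.72727 kg = 496.3636 mcg/min
496.3636 mcg/min × 60 min/hr = 29781.82 mcg/hr
Rate = 29781.82 mcg/hr ÷ 4276.316 mcg/mL = 6.964364 mL/hr
Time remaining = 182.4995 mL ÷ 6.964364 mL/hr = 26.20476 hr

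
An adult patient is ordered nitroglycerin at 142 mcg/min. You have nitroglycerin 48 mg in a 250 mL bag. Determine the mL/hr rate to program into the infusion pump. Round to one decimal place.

44.4 mL/hr

142 mcg/min × 60 min/hr = 8520 mcg/hr
Concentration = 48 mg ÷ 250 mL = 0.192 mg/mL = 192 mcg/mL
Rate = 8520 mcg/hr ÷ 192 mcg/mL = 44.375 mL/hr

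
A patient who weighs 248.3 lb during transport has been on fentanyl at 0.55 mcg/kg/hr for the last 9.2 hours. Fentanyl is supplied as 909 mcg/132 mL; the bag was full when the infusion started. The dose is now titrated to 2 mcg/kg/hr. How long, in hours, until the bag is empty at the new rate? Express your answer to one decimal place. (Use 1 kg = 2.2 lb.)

Initial rate:
Weight = 248.3 lb ÷ 2.2 lb/kg = 112.8636 kg
Dose = 0.55 mcg/kg/hr × 112.8636 kg = 62.075 mcg/hr
Concentration = 909 mcg ÷ 132 mL = 6.886364 mcg/mL
Rate = 62.075 mcg/hr ÷ 6.886364 mcg/mL = 9.014191 mL/hr
Volume infused so far = 9.014191 mL/hr × 9.2 hr = 82.93056 mL
Volume remaining = 132 − 82.93056 = 49.06944 mL
New rate:
Dose = 2 mcg/kg/hr × 112.8636 kg = 225.7273 mcg/hr
Rate = 225.7273 mcg/hr ÷ 6.886364 mcg/mL = 32.77888 mL/hr
Time remaining = 49.06944 mL ÷ 32.77888 mL/hr = 1.496983 hr

1.5 hours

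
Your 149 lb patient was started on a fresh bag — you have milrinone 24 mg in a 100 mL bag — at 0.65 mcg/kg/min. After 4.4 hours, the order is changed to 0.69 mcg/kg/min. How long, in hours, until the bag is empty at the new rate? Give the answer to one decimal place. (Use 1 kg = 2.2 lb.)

4.4 hours

Initial rate:
Weight = 149 lb ÷ 2.2 lb/kg = 67.72727 kg
Dose = 0.65 mcg/kg/min × 67.72727 kg = 44.02273 mcg/min
44.02273 mcg/min × 60 min/hr = 2641.364 mcg/hr
Concentration = 24 mg ÷ 100 mL = 0.24 mg/mL = 240 mcg/mL
Rate = 2641.364 mcg/hr ÷ 240 mcg/mL = 11.00568 mL/hr
Volume infused so far = 11.00568 mL/hr × 4.4 hr = 48.425 mL
Volume remaining = 100 − 48.425 = 51.575 mL
New rate:
Dose = 0.69 mcg/kg/min × 67.72727 kg = 46.73182 mcg/min
46.73182 mcg/min × 60 min/hr = 2803.909 mcg/hr
Rate = 2803.909 mcg/hr ÷ 240 mcg/mL = 11.68295 mL/hr
Time remaining = 51.575 mL ÷ 11.68295 mL/hr = 4.414551 hr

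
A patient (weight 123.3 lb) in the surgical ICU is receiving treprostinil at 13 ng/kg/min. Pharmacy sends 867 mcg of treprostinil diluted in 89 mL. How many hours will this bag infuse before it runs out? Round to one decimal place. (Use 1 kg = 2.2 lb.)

Weight = 123.3 lb ÷ 2.2 lb/kg = 56.04545 kg
Dose = 13 ng/kg/min × 56.04545 kg = 728.5909 ng/min
728.5909 ng/min × 60 min/hr = 43715.45 ng/hr
Concentration = 867 mcg ÷ 89 mL = 9.741573 mcg/mL = 9741.573 ng/mL
Rate = 43715.45 ng/hr ÷ 9741.573 ng/mL = 4.487515 mL/hr
Duration = 89 mL ÷ 4.487515 mL/hr = 19.8328 hr

19.8 hours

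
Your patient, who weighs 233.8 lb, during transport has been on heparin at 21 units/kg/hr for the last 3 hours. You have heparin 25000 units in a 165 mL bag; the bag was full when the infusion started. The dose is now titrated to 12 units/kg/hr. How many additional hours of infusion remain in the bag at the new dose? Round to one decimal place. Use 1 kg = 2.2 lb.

14.4 hours

Initial rate:
Weight = 233.8 lb ÷ 2.2 lb/kg = 106.2727 kg
Dose = 21 units/kg/hr × 106.2727 kg = 2231.727 units/hr
Concentration = 25000 units ÷ 165 mL = 151.5152 units/mL
Rate = 2231.727 units/hr ÷ 151.5152 units/mL = 14.7294 mL/hr
Volume infused so far = 14.7294 mL/hr × 3 hr = 44.1882 mL
Volume remaining = 165 − 44.1882 = 120.8118 mL
New rate:
Dose = 12 units/kg/hr × 106.2727 kg = 1275.273 units/hr
Rate = 1275.273 units/hr ÷ 151.5152 units/mL = 8.4168 mL/hr
Time remaining = 120.8118 mL ÷ 8.4168 mL/hr = 14.35365 hr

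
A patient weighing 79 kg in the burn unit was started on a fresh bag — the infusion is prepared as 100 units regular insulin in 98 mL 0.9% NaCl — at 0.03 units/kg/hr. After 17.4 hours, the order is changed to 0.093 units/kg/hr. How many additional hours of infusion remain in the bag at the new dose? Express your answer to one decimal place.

8.0 hours

Initial rate:
Dose = 0.03 units/kg/hr × 79 kg = 2.37 units/hr
Concentration = 100 units ÷ 98 mL = 1.020408 units/mL
Rate = 2.37 units/hr ÷ 1.020408 units/mL = 2.3226 mL/hr
Volume infused so far = 2.3226 mL/hr × 17.4 hr = 40.41324 mL
Volume remaining = 98 − 40.41324 = 57.58676 mL
New rate:
Dose = 0.093 units/kg/hr × 79 kg = 7.347 units/hr
Rate = 7.347 units/hr ÷ 1.020408 units/mL = 7.20006 mL/hr
Time remaining = 57.58676 mL ÷ 7.20006 mL/hr = 7.998094 hr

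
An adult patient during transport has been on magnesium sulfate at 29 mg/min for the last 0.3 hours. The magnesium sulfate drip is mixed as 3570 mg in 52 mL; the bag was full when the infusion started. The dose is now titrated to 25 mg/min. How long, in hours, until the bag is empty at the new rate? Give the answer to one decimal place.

Initial rate:
29 mg/min × 60 min/hr = 1740 mg/hr
Concentration = 3570 mg ÷ 52 mL = 68.65385 mg/mL
Rate = 1740 mg/hr ÷ 68.65385 mg/mL = 25.34454 mL/hr
Volume infused so far = 25.34454 mL/hr × 0.3 hr = 7.603361 mL
Volume remaining = 52 − 7.603361 = 44.39664 mL
New rate:
25 mg/min × 60 min/hr = 1500 mg/hr
Rate = 1500 mg/hr ÷ 68.65385 mg/mL = 21.84874 mL/hr
Time remaining = 44.39664 mL ÷ 21.84874 mL/hr = 2.032 hr

2.0 hours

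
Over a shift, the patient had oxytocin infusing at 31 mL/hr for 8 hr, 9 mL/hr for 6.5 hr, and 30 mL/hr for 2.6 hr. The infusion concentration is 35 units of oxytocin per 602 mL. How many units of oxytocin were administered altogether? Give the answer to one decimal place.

22.4 units

Concentration = 35 units ÷ 602 mL = 0.05813953 units/mL
Stage 1: 31 mL/hr × 8 hr = 248 mL → 248 mL × 0.05813953 units/mL = 14.4186 units
Stage 2: 9 mL/hr × 6.5 hr = 58.5 mL → 58.5 mL × 0.05813953 units/mL = 3.401163 units
Stage 3: 30 mL/hr × 2.6 hr = 78 mL → 78 mL × 0.05813953 units/mL = 4.534884 units
Total = 14.4186 + 3.401163 + 4.534884 = 22.35465 units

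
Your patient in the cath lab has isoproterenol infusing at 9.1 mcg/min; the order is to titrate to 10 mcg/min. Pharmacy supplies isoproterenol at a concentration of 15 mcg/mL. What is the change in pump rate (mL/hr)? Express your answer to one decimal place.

At the current dose:
9.1 mcg/min × 60 min/hr = 546 mcg/hr
Rate = 546 mcg/hr ÷ 15 mcg/mL = 36.4 mL/hr
At the new dose:
10 mcg/min × 60 min/hr = 600 mcg/hr
Rate = 600 mcg/hr ÷ 15 mcg/mL = 40 mL/hr
Change = 40 − 36.4 = 3.6 mL/hr → 3.6 mL/hr increase

3.6 mL/hr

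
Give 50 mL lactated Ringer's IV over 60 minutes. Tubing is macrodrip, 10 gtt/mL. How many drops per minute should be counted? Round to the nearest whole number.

50 mL ÷ (60 min) = 0.8333333 mL/min
0.8333333 mL/min × 10 gtt/mL = 8.333333 gtt/min

8 gtt/min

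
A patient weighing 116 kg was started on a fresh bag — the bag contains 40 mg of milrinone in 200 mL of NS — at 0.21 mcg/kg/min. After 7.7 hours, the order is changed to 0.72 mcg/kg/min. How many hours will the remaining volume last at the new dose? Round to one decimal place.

Initial rate:
Dose = 0.21 mcg/kg/min × 116 kg = 24.36 mcg/min
24.36 mcg/min × 60 min/hr = 1461.6 mcg/hr
Concentration = 40 mg ÷ 200 mL = 0.2 mg/mL = 200 mcg/mL
Rate = 1461.6 mcg/hr ÷ 200 mcg/mL = 7.308 mL/hr
Volume infused so far = 7.308 mL/hr × 7.7 hr = 56.2716 mL
Volume remaining = 200 − 56.2716 = 143.7284 mL
New rate:
Dose = 0.72 mcg/kg/min × 116 kg = 83.52 mcg/min
83.52 mcg/min × 60 min/hr = 5011.2 mcg/hr
Rate = 5011.2 mcg/hr ÷ 200 mcg/mL = 25.056 mL/hr
Time remaining = 143.7284 mL ÷ 25.056 mL/hr = 5.736287 hr

5.7 hours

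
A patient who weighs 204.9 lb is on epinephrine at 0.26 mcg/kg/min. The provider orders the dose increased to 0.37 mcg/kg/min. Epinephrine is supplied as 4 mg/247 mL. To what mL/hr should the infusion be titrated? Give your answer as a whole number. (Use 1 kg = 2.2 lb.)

128 mL/hr

Weight = 204.9 lb ÷ 2.2 lb/kg = 93.13636 kg
Dose = 0.37 mcg/kg/min × 93.13636 kg = 34.46045 mcg/min
34.46045 mcg/min × 60 min/hr = 2067.627 mcg/hr
Concentration = 4 mg ÷ 247 mL = 0.01619433 mg/mL = 16.19433 mcg/mL
Rate = 2067.627 mcg/hr ÷ 16.19433 mcg/mL = 127.676 mL/hr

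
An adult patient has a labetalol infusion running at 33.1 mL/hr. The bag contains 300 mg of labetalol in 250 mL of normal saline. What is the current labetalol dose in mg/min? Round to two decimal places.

Concentration = 300 mg ÷ 250 mL = 1.2 mg/mL
Drug rate = 33.1 mL/hr × 1.2 mg/mL = 39.72 mg/hr
39.72 mg/hr ÷ 60 min/hr = 0.662 mg/min

0.66 mg/min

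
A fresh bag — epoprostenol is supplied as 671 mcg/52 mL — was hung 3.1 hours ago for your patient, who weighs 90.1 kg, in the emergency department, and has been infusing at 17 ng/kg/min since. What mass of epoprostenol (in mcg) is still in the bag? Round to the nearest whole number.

Dose = 17 ng/kg/min × 90.1 kg = 1531.7 ng/min
1531.7 ng/min × 60 min/hr = 91902 ng/hr
Concentration = 671 mcg ÷ 52 mL = 12.90385 mcg/mL = 12903.85 ng/mL
Rate = 91902 ng/hr ÷ 12903.85 ng/mL = 7.122063 mL/hr
Volume infused = 7.122063 mL/hr × 3.1 hr = 22.07839 mL
Volume remaining = 52 − 22.07839 = 29.92161 mL
Drug remaining = 29.92161 mL × 12903.85 ng/mL = 386103.8 ng = 386.1038 mcg

386 mcg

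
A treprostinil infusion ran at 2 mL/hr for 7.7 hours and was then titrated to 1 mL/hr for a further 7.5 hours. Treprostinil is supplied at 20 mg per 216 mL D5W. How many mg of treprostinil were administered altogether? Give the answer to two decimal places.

2.12 mg

Concentration = 20 mg ÷ 216 mL = 0.09259259 mg/mL
Stage 1: 2 mL/hr × 7.7 hr = 15.4 mL → 15.4 mL × 0.09259259 mg/mL = 1.425926 mg
Stage 2: 1 mL/hr × 7.5 hr = 7.5 mL → 7.5 mL × 0.09259259 mg/mL = 0.6944444 mg
Total = 1.425926 + 0.6944444 = 2.12037 mg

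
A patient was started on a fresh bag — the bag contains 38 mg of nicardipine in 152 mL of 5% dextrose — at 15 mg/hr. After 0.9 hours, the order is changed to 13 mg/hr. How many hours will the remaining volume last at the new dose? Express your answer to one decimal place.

1.9 hours

Initial rate:
Concentration = 38 mg ÷ 152 mL = 0.25 mg/mL
Rate = 15 mg/hr ÷ 0.25 mg/mL = 60 mL/hr
Volume infused so far = 60 mL/hr × 0.9 hr = 54 mL
Volume remaining = 152 − 54 = 98 mL
New rate:
Rate = 13 mg/hr ÷ 0.25 mg/mL = 52 mL/hr
Time remaining = 98 mL ÷ 52 mL/hr = 1.884615 hr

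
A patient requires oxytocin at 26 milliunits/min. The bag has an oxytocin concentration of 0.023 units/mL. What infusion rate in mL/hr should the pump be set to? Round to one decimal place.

67.8 mL/hr

26 milliunits/min × 60 min/hr = 1560 milliunits/hr
Concentration = 0.023 units/mL = 23 milliunits/mL
Rate = 1560 milliunits/hr ÷ 23 milliunits/mL = 67.82609 mL/hr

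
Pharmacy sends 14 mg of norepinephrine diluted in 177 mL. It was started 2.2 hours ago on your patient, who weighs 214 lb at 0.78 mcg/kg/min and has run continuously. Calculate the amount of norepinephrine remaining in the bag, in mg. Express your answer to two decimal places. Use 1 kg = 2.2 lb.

3.98 mg

Weight = 214 lb ÷ 2.2 lb/kg = 97.27273 kg
Dose = 0.78 mcg/kg/min × 97.27273 kg = 75.87273 mcg/min
75.87273 mcg/min × 60 min/hr = 4552.364 mcg/hr
Concentration = 14 mg ÷ 177 mL = 0.07909605 mg/mL = 79.09605 mcg/mL
Rate = 4552.364 mcg/hr ÷ 79.09605 mcg/mL = 57.55488 mL/hr
Volume infused = 57.55488 mL/hr × 2.2 hr = 126.6207 mL
Volume remaining = 177 − 126.6207 = 50.37926 mL
Drug remaining = 50.37926 mL × 79.09605 mcg/mL = 3984.8 mcg = 3.9848 mg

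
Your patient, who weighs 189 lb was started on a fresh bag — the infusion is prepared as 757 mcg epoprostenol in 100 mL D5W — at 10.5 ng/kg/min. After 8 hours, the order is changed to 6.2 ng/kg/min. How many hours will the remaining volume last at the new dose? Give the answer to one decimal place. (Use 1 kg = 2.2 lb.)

10.1 hours

Initial rate:
Weight = 189 lb ÷ 2.2 lb/kg = 85.90909 kg
Dose = 10.5 ng/kg/min × 85.90909 kg = 902.0455 ng/min
902.0455 ng/min × 60 min/hr = 54122.73 ng/hr
Concentration = 757 mcg ÷ 100 mL = 7.57 mcg/mL = 7570 ng/mL
Rate = 54122.73 ng/hr ÷ 7570 ng/mL = 7.149634 mL/hr
Volume infused so far = 7.149634 mL/hr × 8 hr = 57.19707 mL
Volume remaining = 100 − 57.19707 = 42.80293 mL
New rate:
Dose = 6.2 ng/kg/min × 85.90909 kg = 532.6364 ng/min
532.6364 ng/min × 60 min/hr = 31958.18 ng/hr
Rate = 31958.18 ng/hr ÷ 7570 ng/mL = 4.221688 mL/hr
Time remaining = 42.80293 mL ÷ 4.221688 mL/hr = 10.13882 hr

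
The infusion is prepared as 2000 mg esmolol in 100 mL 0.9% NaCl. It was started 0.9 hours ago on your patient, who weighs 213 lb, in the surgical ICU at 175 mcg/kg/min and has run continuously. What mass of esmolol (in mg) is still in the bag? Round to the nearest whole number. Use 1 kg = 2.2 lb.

1085 mg

Weight = 213 lb ÷ 2.2 lb/kg = 96.81818 kg
Dose = 175 mcg/kg/min × 96.81818 kg = 16943.18 mcg/min
16943.18 mcg/min × 60 min/hr = 1016591 mcg/hr
Concentration = 2000 mg ÷ 100 mL = 20 mg/mL = 20000 mcg/mL
Rate = 1016591 mcg/hr ÷ 20000 mcg/mL = 50.82955 mL/hr
Volume infused = 50.82955 mL/hr × 0.9 hr = 45.74659 mL
Volume remaining = 100 − 45.74659 = 54.25341 mL
Drug remaining = 54.25341 mL × 20000 mcg/mL = 1085068 mcg = 1085.068 mg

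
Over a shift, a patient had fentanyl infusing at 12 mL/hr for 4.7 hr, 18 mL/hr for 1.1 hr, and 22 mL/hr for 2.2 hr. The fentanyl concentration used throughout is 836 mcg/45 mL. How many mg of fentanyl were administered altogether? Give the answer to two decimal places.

Concentration = 836 mcg ÷ 45 mL = 18.57778 mcg/mL
Stage 1: 12 mL/hr × 4.7 hr = 56.4 mL → 56.4 mL × 18.57778 mcg/mL = 1047.787 mcg
Stage 2: 18 mL/hr × 1.1 hr = 19.8 mL → 19.8 mL × 18.57778 mcg/mL = 367.84 mcg
Stage 3: 22 mL/hr × 2.2 hr = 48.4 mL → 48.4 mL × 18.57778 mcg/mL = 899.1644 mcg
Total = 1047.787 + 367.84 + 899.1644 = 2314.791 mcg = 2.314791 mg

2.31 mg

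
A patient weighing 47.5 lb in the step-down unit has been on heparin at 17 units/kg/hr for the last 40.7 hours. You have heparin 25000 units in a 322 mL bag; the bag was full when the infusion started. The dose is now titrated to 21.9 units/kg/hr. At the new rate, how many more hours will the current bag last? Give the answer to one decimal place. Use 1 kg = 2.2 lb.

21.3 hours

Initial rate:
Weight = 47.5 lb ÷ 2.2 lb/kg = 21.59091 kg
Dose = 17 units/kg/hr × 21.59091 kg = 367.0455 units/hr
Concentration = 25000 units ÷ 322 mL = 77.63975 units/mL
Rate = 367.0455 units/hr ÷ 77.63975 units/mL = 4.727545 mL/hr
Volume infused so far = 4.727545 mL/hr × 40.7 hr = 192.4111 mL
Volume remaining = 322 − 192.4111 = 129.5889 mL
New rate:
Dose = 21.9 units/kg/hr × 21.59091 kg = 472.8409 units/hr
Rate = 472.8409 units/hr ÷ 77.63975 units/mL = 6.090191 mL/hr
Time remaining = 129.5889 mL ÷ 6.090191 mL/hr = 21.2783 hr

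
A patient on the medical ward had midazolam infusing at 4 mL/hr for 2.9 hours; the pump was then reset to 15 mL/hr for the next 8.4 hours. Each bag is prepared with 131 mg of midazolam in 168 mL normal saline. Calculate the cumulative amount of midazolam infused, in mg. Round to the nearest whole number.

Concentration = 131 mg ÷ 168 mL = 0.7797619 mg/mL
Stage 1: 4 mL/hr × 2.9 hr = 11.6 mL → 11.6 mL × 0.7797619 mg/mL = 9.045238 mg
Stage 2: 15 mL/hr × 8.4 hr = 126 mL → 126 mL × 0.7797619 mg/mL = 98.25 mg
Total = 9.045238 + 98.25 = 107.2952 mg

107 mg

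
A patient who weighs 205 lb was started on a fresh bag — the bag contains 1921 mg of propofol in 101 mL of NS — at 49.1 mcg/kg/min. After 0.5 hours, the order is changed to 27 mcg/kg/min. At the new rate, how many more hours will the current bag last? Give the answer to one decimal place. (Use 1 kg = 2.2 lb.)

11.8 hours

Initial rate:
Weight = 205 lb ÷ 2.2 lb/kg = 93.18182 kg
Dose = 49.1 mcg/kg/min × 93.18182 kg = 4575.227 mcg/min
4575.227 mcg/min × 60 min/hr = 274513.6 mcg/hr
Concentration = 1921 mg ÷ 101 mL = 19.0198 mg/mL = 19019.8 mcg/mL
Rate = 274513.6 mcg/hr ÷ 19019.8 mcg/mL = 14.43304 mL/hr
Volume infused so far = 14.43304 mL/hr × 0.5 hr = 7.216522 mL
Volume remaining = 101 − 7.216522 = 93.78348 mL
New rate:
Dose = 27 mcg/kg/min × 93.18182 kg = 2515.909 mcg/min
2515.909 mcg/min × 60 min/hr = 150954.5 mcg/hr
Rate = 150954.5 mcg/hr ÷ 19019.8 mcg/mL = 7.936704 mL/hr
Time remaining = 93.78348 mL ÷ 7.936704 mL/hr = 11.81643 hr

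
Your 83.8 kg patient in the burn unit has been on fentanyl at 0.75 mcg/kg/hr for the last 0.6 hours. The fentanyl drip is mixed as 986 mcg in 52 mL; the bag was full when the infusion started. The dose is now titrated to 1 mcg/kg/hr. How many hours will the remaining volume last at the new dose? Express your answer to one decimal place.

Initial rate:
Dose = 0.75 mcg/kg/hr × 83.8 kg = 62.85 mcg/hr
Concentration = 986 mcg ÷ 52 mL = 18.96154 mcg/mL
Rate = 62.85 mcg/hr ÷ 18.96154 mcg/mL = 3.314604 mL/hr
Volume infused so far = 3.314604 mL/hr × 0.6 hr = 1.988763 mL
Volume remaining = 52 − 1.988763 = 50.01124 mL
New rate:
Dose = 1 mcg/kg/hr × 83.8 kg = 83.8 mcg/hr
Rate = 83.8 mcg/hr ÷ 18.96154 mcg/mL = 4.419473 mL/hr
Time remaining = 50.01124 mL ÷ 4.419473 mL/hr = 11.31611 hr

11.3 hours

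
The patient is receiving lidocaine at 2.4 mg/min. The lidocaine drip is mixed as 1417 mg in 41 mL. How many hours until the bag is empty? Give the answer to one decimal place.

2.4 mg/min × 60 min/hr = 144 mg/hr
Concentration = 1417 mg ÷ 41 mL = 34.56098 mg/mL
Rate = 144 mg/hr ÷ 34.56098 mg/mL = 4.166549 mL/hr
Duration = 41 mL ÷ 4.166549 mL/hr = 9.840278 hr

9.8 hours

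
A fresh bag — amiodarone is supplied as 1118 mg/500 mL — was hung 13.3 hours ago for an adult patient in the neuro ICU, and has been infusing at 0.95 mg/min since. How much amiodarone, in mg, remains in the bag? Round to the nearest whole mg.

360 mg

0.95 mg/min × 60 min/hr = 57 mg/hr
Concentration = 1118 mg ÷ 500 mL = 2.236 mg/mL
Rate = 57 mg/hr ÷ 2.236 mg/mL = 25.49195 mL/hr
Volume infused = 25.49195 mL/hr × 13.3 hr = 339.0429 mL
Volume remaining = 500 − 339.0429 = 160.9571 mL
Drug remaining = 160.9571 mL × 2.236 mg/mL = 359.9 mg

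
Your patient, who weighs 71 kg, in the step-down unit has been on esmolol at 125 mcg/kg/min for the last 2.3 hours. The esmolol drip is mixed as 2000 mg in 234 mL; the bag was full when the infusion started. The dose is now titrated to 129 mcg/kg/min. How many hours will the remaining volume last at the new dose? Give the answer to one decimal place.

Initial rate:
Dose = 125 mcg/kg/min × 71 kg = 8875 mcg/min
8875 mcg/min × 60 min/hr = 532500 mcg/hr
Concentration = 2000 mg ÷ 234 mL = 8.547009 mg/mL = 8547.009 mcg/mL
Rate = 532500 mcg/hr ÷ 8547.009 mcg/mL = 62.3025 mL/hr
Volume infused so far = 62.3025 mL/hr × 2.3 hr = 143.2957 mL
Volume remaining = 234 − 143.2957 = 90.70425 mL
New rate:
Dose = 129 mcg/kg/min × 71 kg = 9159 mcg/min
9159 mcg/min × 60 min/hr = 549540 mcg/hr
Rate = 549540 mcg/hr ÷ 8547.009 mcg/mL = 64.29618 mL/hr
Time remaining = 90.70425 mL ÷ 64.29618 mL/hr = 1.410725 hr

1.4 hours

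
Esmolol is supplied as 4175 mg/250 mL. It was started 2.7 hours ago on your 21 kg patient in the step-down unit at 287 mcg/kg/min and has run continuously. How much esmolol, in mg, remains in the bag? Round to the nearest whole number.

Dose = 287 mcg/kg/min × 21 kg = 6027 mcg/min
6027 mcg/min × 60 min/hr = 361620 mcg/hr
Concentration = 4175 mg ÷ 250 mL = 16.7 mg/mL = 16700 mcg/mL
Rate = 361620 mcg/hr ÷ 16700 mcg/mL = 21.65389 mL/hr
Volume infused = 21.65389 mL/hr × 2.7 hr = 58.46551 mL
Volume remaining = 250 − 58.46551 = 191.5345 mL
Drug remaining = 191.5345 mL × 16700 mcg/mL = 3198626 mcg = 3198.626 mg

3199 mg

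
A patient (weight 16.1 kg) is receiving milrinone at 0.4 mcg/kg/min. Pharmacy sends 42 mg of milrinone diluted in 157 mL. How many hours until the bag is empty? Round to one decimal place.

108.7 hours

Dose = 0.4 mcg/kg/min × 16.1 kg = 6.44 mcg/min
6.44 mcg/min × 60 min/hr = 386.4 mcg/hr
Concentration = 42 mg ÷ 157 mL = 0.2675159 mg/mL = 267.5159 mcg/mL
Rate = 386.4 mcg/hr ÷ 267.5159 mcg/mL = 1.4444 mL/hr
Duration = 157 mL ÷ 1.4444 mL/hr = 108.6957 hr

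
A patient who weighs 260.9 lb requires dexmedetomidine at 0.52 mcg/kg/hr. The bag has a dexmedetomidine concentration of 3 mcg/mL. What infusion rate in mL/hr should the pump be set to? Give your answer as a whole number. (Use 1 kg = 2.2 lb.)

21 mL/hr

Weight = 260.9 lb ÷ 2.2 lb/kg = 118.5909 kg
Dose = 0.52 mcg/kg/hr × 118.5909 kg = 61.66727 mcg/hr
Rate = 61.66727 mcg/hr ÷ 3 mcg/mL = 20.55576 mL/hr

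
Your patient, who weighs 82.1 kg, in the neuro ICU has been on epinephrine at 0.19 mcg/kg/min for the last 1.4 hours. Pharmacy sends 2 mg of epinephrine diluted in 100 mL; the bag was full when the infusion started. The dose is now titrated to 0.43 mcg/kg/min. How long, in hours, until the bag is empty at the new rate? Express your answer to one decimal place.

Initial rate:
Dose = 0.19 mcg/kg/min × 82.1 kg = 15.599 mcg/min
15.599 mcg/min × 60 min/hr = 935.94 mcg/hr
Concentration = 2 mg ÷ 100 mL = 0.02 mg/mL = 20 mcg/mL
Rate = 935.94 mcg/hr ÷ 20 mcg/mL = 46.797 mL/hr
Volume infused so far = 46.797 mL/hr × 1.4 hr = 65.5158 mL
Volume remaining = 100 − 65.5158 = 34.4842 mL
New rate:
Dose = 0.43 mcg/kg/min × 82.1 kg = 35.303 mcg/min
35.303 mcg/min × 60 min/hr = 2118.18 mcg/hr
Rate = 2118.18 mcg/hr ÷ 20 mcg/mL = 105.909 mL/hr
Time remaining = 34.4842 mL ÷ 105.909 mL/hr = 0.3256022 hr

0.3 hours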